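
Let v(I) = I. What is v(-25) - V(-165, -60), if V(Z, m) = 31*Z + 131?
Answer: 4959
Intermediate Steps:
V(Z, m) = 131 + 31*Z
v(-25) - V(-165, -60) = -25 - (131 + 31*(-165)) = -25 - (131 - 5115) = -25 - 1*(-4984) = -25 + 4984 = 4959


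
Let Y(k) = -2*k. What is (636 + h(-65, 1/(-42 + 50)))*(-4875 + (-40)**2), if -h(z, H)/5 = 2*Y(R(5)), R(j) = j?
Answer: -2410400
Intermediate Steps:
h(z, H) = 100 (h(z, H) = -10*(-2*5) = -10*(-10) = -5*(-20) = 100)
(636 + h(-65, 1/(-42 + 50)))*(-4875 + (-40)**2) = (636 + 100)*(-4875 + (-40)**2) = 736*(-4875 + 1600) = 736*(-3275) = -2410400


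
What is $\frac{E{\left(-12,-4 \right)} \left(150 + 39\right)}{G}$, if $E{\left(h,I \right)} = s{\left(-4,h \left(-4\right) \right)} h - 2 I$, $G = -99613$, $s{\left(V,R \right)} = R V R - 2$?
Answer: $- \frac{20907936}{99613} \approx -209.89$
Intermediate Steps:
$s{\left(V,R \right)} = -2 + V R^{2}$ ($s{\left(V,R \right)} = V R^{2} - 2 = -2 + V R^{2}$)
$E{\left(h,I \right)} = - 2 I + h \left(-2 - 64 h^{2}\right)$ ($E{\left(h,I \right)} = \left(-2 - 4 \left(h \left(-4\right)\right)^{2}\right) h - 2 I = \left(-2 - 4 \left(- 4 h\right)^{2}\right) h - 2 I = \left(-2 - 4 \cdot 16 h^{2}\right) h - 2 I = \left(-2 - 64 h^{2}\right) h - 2 I = h \left(-2 - 64 h^{2}\right) - 2 I = - 2 I + h \left(-2 - 64 h^{2}\right)$)
$\frac{E{\left(-12,-4 \right)} \left(150 + 39\right)}{G} = \frac{\left(- 64 \left(-12\right)^{3} - -8 - -24\right) \left(150 + 39\right)}{-99613} = \left(\left(-64\right) \left(-1728\right) + 8 + 24\right) 189 \left(- \frac{1}{99613}\right) = \left(110592 + 8 + 24\right) 189 \left(- \frac{1}{99613}\right) = 110624 \cdot 189 \left(- \frac{1}{99613}\right) = 20907936 \left(- \frac{1}{99613}\right) = - \frac{20907936}{99613}$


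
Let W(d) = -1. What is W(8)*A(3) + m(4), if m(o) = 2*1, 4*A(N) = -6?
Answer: 7/2 ≈ 3.5000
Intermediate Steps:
A(N) = -3/2 (A(N) = (¼)*(-6) = -3/2)
m(o) = 2
W(8)*A(3) + m(4) = -1*(-3/2) + 2 = 3/2 + 2 = 7/2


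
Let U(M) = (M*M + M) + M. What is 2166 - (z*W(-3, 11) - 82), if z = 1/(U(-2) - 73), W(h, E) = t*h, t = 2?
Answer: 164098/73 ≈ 2247.9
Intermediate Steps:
U(M) = M² + 2*M (U(M) = (M² + M) + M = (M + M²) + M = M² + 2*M)
W(h, E) = 2*h
z = -1/73 (z = 1/(-2*(2 - 2) - 73) = 1/(-2*0 - 73) = 1/(0 - 73) = 1/(-73) = -1/73 ≈ -0.013699)
2166 - (z*W(-3, 11) - 82) = 2166 - (-2*(-3)/73 - 82) = 2166 - (-1/73*(-6) - 82) = 2166 - (6/73 - 82) = 2166 - 1*(-5980/73) = 2166 + 5980/73 = 164098/73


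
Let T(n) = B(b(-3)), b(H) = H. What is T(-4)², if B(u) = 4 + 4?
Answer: 64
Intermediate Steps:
B(u) = 8
T(n) = 8
T(-4)² = 8² = 64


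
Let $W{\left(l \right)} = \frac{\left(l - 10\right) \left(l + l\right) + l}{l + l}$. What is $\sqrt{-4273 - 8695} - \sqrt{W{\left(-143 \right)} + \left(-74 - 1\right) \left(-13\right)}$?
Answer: $- \frac{\sqrt{3290}}{2} + 2 i \sqrt{3242} \approx -28.679 + 113.88 i$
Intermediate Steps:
$W{\left(l \right)} = \frac{l + 2 l \left(-10 + l\right)}{2 l}$ ($W{\left(l \right)} = \frac{\left(-10 + l\right) 2 l + l}{2 l} = \left(2 l \left(-10 + l\right) + l\right) \frac{1}{2 l} = \left(l + 2 l \left(-10 + l\right)\right) \frac{1}{2 l} = \frac{l + 2 l \left(-10 + l\right)}{2 l}$)
$\sqrt{-4273 - 8695} - \sqrt{W{\left(-143 \right)} + \left(-74 - 1\right) \left(-13\right)} = \sqrt{-4273 - 8695} - \sqrt{\left(- \frac{19}{2} - 143\right) + \left(-74 - 1\right) \left(-13\right)} = \sqrt{-12968} - \sqrt{- \frac{305}{2} - -975} = 2 i \sqrt{3242} - \sqrt{- \frac{305}{2} + 975} = 2 i \sqrt{3242} - \sqrt{\frac{1645}{2}} = 2 i \sqrt{3242} - \frac{\sqrt{3290}}{2} = - \frac{\sqrt{3290}}{2} + 2 i \sqrt{3242}$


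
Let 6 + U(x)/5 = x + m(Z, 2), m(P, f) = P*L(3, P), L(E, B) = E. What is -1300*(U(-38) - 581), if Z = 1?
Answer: 1021800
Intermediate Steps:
m(P, f) = 3*P (m(P, f) = P*3 = 3*P)
U(x) = -15 + 5*x (U(x) = -30 + 5*(x + 3*1) = -30 + 5*(x + 3) = -30 + 5*(3 + x) = -30 + (15 + 5*x) = -15 + 5*x)
-1300*(U(-38) - 581) = -1300*((-15 + 5*(-38)) - 581) = -1300*((-15 - 190) - 581) = -1300*(-205 - 581) = -1300*(-786) = 1021800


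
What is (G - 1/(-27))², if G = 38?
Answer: 1054729/729 ≈ 1446.8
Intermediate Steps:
(G - 1/(-27))² = (38 - 1/(-27))² = (38 - 1*(-1/27))² = (38 + 1/27)² = (1027/27)² = 1054729/729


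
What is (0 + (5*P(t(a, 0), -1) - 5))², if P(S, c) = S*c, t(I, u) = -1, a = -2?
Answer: 0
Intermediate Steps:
(0 + (5*P(t(a, 0), -1) - 5))² = (0 + (5*(-1*(-1)) - 5))² = (0 + (5*1 - 5))² = (0 + (5 - 5))² = (0 + 0)² = 0² = 0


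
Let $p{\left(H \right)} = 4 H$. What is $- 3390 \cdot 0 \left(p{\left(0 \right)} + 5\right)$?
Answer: $0$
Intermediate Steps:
$- 3390 \cdot 0 \left(p{\left(0 \right)} + 5\right) = - 3390 \cdot 0 \left(4 \cdot 0 + 5\right) = - 3390 \cdot 0 \left(0 + 5\right) = - 3390 \cdot 0 \cdot 5 = \left(-3390\right) 0 = 0$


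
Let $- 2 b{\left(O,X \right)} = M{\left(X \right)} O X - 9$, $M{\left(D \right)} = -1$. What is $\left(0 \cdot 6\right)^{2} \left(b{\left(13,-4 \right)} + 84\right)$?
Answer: $0$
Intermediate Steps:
$b{\left(O,X \right)} = \frac{9}{2} + \frac{O X}{2}$ ($b{\left(O,X \right)} = - \frac{- O X - 9}{2} = - \frac{-9 - O X}{2} = \frac{9}{2} + \frac{O X}{2}$)
$\left(0 \cdot 6\right)^{2} \left(b{\left(13,-4 \right)} + 84\right) = \left(0 \cdot 6\right)^{2} \left(\left(\frac{9}{2} + \frac{1}{2} \cdot 13 \left(-4\right)\right) + 84\right) = 0^{2} \left(\left(\frac{9}{2} - 26\right) + 84\right) = 0 \left(- \frac{43}{2} + 84\right) = 0 \cdot \frac{125}{2} = 0$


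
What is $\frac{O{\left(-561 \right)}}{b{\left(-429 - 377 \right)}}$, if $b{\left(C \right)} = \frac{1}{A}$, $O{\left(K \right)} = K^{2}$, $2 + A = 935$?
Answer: $293634693$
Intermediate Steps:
$A = 933$ ($A = -2 + 935 = 933$)
$b{\left(C \right)} = \frac{1}{933}$
$\frac{O{\left(-561 \right)}}{b{\left(-429 - 377 \right)}} = \left(-561\right)^{2} \frac{1}{\frac{1}{933}} = 314721 \cdot 933 = 293634693$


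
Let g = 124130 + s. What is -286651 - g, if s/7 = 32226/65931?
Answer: -9027809231/21977 ≈ -4.1078e+5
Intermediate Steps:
s = 75194/21977 (s = 7*(32226/65931) = 7*(32226*(1/65931)) = 7*(10742/21977) = 75194/21977 ≈ 3.4215)
g = 2728080204/21977 (g = 124130 + 75194/21977 = 2728080204/21977 ≈ 1.2413e+5)
-286651 - g = -286651 - 1*2728080204/21977 = -286651 - 2728080204/21977 = -9027809231/21977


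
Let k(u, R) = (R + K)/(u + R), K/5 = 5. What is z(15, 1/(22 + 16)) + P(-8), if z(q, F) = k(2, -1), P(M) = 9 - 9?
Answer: 24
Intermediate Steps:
P(M) = 0
K = 25 (K = 5*5 = 25)
k(u, R) = (25 + R)/(R + u) (k(u, R) = (R + 25)/(u + R) = (25 + R)/(R + u))
z(q, F) = 24 (z(q, F) = (25 - 1)/(-1 + 2) = 24/1 = 1*24 = 24)
z(15, 1/(22 + 16)) + P(-8) = 24 + 0 = 24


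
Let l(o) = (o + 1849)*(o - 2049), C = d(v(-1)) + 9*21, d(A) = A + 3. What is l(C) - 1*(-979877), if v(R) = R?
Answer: -2810443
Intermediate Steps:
d(A) = 3 + A
C = 191 (C = (3 - 1) + 9*21 = 2 + 189 = 191)
l(o) = (-2049 + o)*(1849 + o) (l(o) = (1849 + o)*(-2049 + o) = (-2049 + o)*(1849 + o))
l(C) - 1*(-979877) = (-3788601 + 191² - 200*191) - 1*(-979877) = (-3788601 + 36481 - 38200) + 979877 = -3790320 + 979877 = -2810443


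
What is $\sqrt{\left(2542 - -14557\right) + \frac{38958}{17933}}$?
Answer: $\frac{5 \sqrt{219984344129}}{17933} \approx 130.77$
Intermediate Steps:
$\sqrt{\left(2542 - -14557\right) + \frac{38958}{17933}} = \sqrt{\left(2542 + 14557\right) + 38958 \cdot \frac{1}{17933}} = \sqrt{17099 + \frac{38958}{17933}} = \sqrt{\frac{306675325}{17933}} = \frac{5 \sqrt{219984344129}}{17933}$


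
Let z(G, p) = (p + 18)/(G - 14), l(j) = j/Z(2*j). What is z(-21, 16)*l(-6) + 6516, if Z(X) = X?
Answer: 228043/35 ≈ 6515.5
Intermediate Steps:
l(j) = 1/2 (l(j) = j/((2*j)) = j*(1/(2*j)) = 1/2)
z(G, p) = (18 + p)/(-14 + G)
z(-21, 16)*l(-6) + 6516 = ((18 + 16)/(-14 - 21))*(1/2) + 6516 = (34/(-35))*(1/2) + 6516 = -1/35*34*(1/2) + 6516 = -34/35*1/2 + 6516 = -17/35 + 6516 = 228043/35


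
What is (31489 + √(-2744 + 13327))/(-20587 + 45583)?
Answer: 31489/24996 + √10583/24996 ≈ 1.2639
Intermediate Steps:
(31489 + √(-2744 + 13327))/(-20587 + 45583) = (31489 + √10583)/24996 = (31489 + √10583)*(1/24996) = 31489/24996 + √10583/24996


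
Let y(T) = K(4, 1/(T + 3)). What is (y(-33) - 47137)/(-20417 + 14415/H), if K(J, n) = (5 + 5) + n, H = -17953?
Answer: 25382148883/10996824480 ≈ 2.3081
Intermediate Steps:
K(J, n) = 10 + n
y(T) = 10 + 1/(3 + T) (y(T) = 10 + 1/(T + 3) = 10 + 1/(3 + T))
(y(-33) - 47137)/(-20417 + 14415/H) = ((31 + 10*(-33))/(3 - 33) - 47137)/(-20417 + 14415/(-17953)) = ((31 - 330)/(-30) - 47137)/(-20417 + 14415*(-1/17953)) = (-1/30*(-299) - 47137)/(-20417 - 14415/17953) = (299/30 - 47137)/(-366560816/17953) = -1413811/30*(-17953/366560816) = 25382148883/10996824480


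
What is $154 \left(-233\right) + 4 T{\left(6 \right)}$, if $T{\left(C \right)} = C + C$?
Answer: $-35834$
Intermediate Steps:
$T{\left(C \right)} = 2 C$
$154 \left(-233\right) + 4 T{\left(6 \right)} = 154 \left(-233\right) + 4 \cdot 2 \cdot 6 = -35882 + 4 \cdot 12 = -35882 + 48 = -35834$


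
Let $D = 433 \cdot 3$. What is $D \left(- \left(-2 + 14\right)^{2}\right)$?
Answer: $-187056$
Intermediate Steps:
$D = 1299$
$D \left(- \left(-2 + 14\right)^{2}\right) = 1299 \left(- \left(-2 + 14\right)^{2}\right) = 1299 \left(- 12^{2}\right) = 1299 \left(\left(-1\right) 144\right) = 1299 \left(-144\right) = -187056$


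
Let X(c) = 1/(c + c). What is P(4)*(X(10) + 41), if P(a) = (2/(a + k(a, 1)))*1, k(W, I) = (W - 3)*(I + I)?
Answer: 821/60 ≈ 13.683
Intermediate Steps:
k(W, I) = 2*I*(-3 + W) (k(W, I) = (-3 + W)*(2*I) = 2*I*(-3 + W))
X(c) = 1/(2*c)
P(a) = 2/(-6 + 3*a) (P(a) = (2/(a + 2*1*(-3 + a)))*1 = (2/(a + (-6 + 2*a)))*1 = (2/(-6 + 3*a))*1 = 2/(-6 + 3*a))
P(4)*(X(10) + 41) = (2/(3*(-2 + 4)))*((1/2)/10 + 41) = ((2/3)/2)*((1/2)*(1/10) + 41) = ((2/3)*(1/2))*(1/20 + 41) = (1/3)*(821/20) = 821/60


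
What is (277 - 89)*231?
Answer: 43428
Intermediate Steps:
(277 - 89)*231 = 188*231 = 43428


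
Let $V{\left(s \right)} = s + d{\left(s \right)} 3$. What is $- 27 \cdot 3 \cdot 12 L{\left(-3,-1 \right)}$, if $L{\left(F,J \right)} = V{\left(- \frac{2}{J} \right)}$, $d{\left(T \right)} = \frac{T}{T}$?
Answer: $-4860$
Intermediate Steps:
$d{\left(T \right)} = 1$
$V{\left(s \right)} = 3 + s$ ($V{\left(s \right)} = s + 1 \cdot 3 = s + 3 = 3 + s$)
$L{\left(F,J \right)} = 3 - \frac{2}{J}$
$- 27 \cdot 3 \cdot 12 L{\left(-3,-1 \right)} = - 27 \cdot 3 \cdot 12 \left(3 - \frac{2}{-1}\right) = - 27 \cdot 36 \left(3 - -2\right) = - 27 \cdot 36 \left(3 + 2\right) = - 27 \cdot 36 \cdot 5 = \left(-27\right) 180 = -4860$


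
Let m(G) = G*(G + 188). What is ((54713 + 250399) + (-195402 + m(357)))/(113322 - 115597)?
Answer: -12171/91 ≈ -133.75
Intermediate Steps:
m(G) = G*(188 + G)
((54713 + 250399) + (-195402 + m(357)))/(113322 - 115597) = ((54713 + 250399) + (-195402 + 357*(188 + 357)))/(113322 - 115597) = (305112 + (-195402 + 357*545))/(-2275) = (305112 + (-195402 + 194565))*(-1/2275) = (305112 - 837)*(-1/2275) = 304275*(-1/2275) = -12171/91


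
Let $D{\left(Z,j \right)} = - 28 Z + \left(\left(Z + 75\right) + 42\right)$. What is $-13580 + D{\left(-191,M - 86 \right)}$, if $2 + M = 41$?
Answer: $-8306$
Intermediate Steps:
$M = 39$ ($M = -2 + 41 = 39$)
$D{\left(Z,j \right)} = 117 - 27 Z$ ($D{\left(Z,j \right)} = - 28 Z + \left(\left(75 + Z\right) + 42\right) = - 28 Z + \left(117 + Z\right) = 117 - 27 Z$)
$-13580 + D{\left(-191,M - 86 \right)} = -13580 + \left(117 - -5157\right) = -13580 + \left(117 + 5157\right) = -13580 + 5274 = -8306$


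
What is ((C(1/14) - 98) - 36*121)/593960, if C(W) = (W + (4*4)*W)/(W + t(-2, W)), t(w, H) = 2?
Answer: -129149/17224840 ≈ -0.0074978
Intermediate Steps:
C(W) = 17*W/(2 + W) (C(W) = (W + (4*4)*W)/(W + 2) = (W + 16*W)/(2 + W) = (17*W)/(2 + W) = 17*W/(2 + W))
((C(1/14) - 98) - 36*121)/593960 = ((17/(14*(2 + 1/14)) - 98) - 36*121)/593960 = ((17*(1/14)/(2 + 1/14) - 98) - 4356)*(1/593960) = ((17*(1/14)/(29/14) - 98) - 4356)*(1/593960) = ((17*(1/14)*(14/29) - 98) - 4356)*(1/593960) = ((17/29 - 98) - 4356)*(1/593960) = (-2825/29 - 4356)*(1/593960) = -129149/29*1/593960 = -129149/17224840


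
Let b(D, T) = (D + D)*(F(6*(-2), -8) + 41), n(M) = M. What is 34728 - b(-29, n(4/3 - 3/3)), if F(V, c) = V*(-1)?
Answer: 37802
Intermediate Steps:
F(V, c) = -V
b(D, T) = 106*D (b(D, T) = (D + D)*(-6*(-2) + 41) = (2*D)*(-1*(-12) + 41) = (2*D)*(12 + 41) = (2*D)*53 = 106*D)
34728 - b(-29, n(4/3 - 3/3)) = 34728 - 106*(-29) = 34728 - 1*(-3074) = 34728 + 3074 = 37802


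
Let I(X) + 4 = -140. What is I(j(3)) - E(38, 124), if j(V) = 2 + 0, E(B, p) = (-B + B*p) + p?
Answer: -4942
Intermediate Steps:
E(B, p) = p - B + B*p
j(V) = 2
I(X) = -144 (I(X) = -4 - 140 = -144)
I(j(3)) - E(38, 124) = -144 - (124 - 1*38 + 38*124) = -144 - (124 - 38 + 4712) = -144 - 1*4798 = -144 - 4798 = -4942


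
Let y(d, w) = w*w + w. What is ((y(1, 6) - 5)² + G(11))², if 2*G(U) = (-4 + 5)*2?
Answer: 1876900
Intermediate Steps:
y(d, w) = w + w² (y(d, w) = w² + w = w + w²)
G(U) = 1 (G(U) = ((-4 + 5)*2)/2 = (1*2)/2 = (½)*2 = 1)
((y(1, 6) - 5)² + G(11))² = ((6*(1 + 6) - 5)² + 1)² = ((6*7 - 5)² + 1)² = ((42 - 5)² + 1)² = (37² + 1)² = (1369 + 1)² = 1370² = 1876900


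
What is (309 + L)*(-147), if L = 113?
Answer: -62034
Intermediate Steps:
(309 + L)*(-147) = (309 + 113)*(-147) = 422*(-147) = -62034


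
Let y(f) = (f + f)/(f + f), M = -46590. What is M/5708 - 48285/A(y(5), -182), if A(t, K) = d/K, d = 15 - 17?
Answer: -12540313785/2854 ≈ -4.3939e+6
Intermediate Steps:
d = -2
y(f) = 1 (y(f) = (2*f)/((2*f)) = (2*f)*(1/(2*f)) = 1)
A(t, K) = -2/K
M/5708 - 48285/A(y(5), -182) = -46590/5708 - 48285/((-2/(-182))) = -46590*1/5708 - 48285/((-2*(-1/182))) = -23295/2854 - 48285/1/91 = -23295/2854 - 48285*91 = -23295/2854 - 4393935 = -12540313785/2854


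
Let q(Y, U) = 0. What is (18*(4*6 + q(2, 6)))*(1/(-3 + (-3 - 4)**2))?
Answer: 216/23 ≈ 9.3913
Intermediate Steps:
(18*(4*6 + q(2, 6)))*(1/(-3 + (-3 - 4)**2)) = (18*(4*6 + 0))*(1/(-3 + (-3 - 4)**2)) = (18*(24 + 0))*(1/(-3 + (-7)**2)) = (18*24)*(1/(-3 + 49)) = 432*(1/46) = 216/23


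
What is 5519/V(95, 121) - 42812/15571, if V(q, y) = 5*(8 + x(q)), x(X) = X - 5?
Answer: 64958469/7629790 ≈ 8.5138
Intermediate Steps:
x(X) = -5 + X
V(q, y) = 15 + 5*q (V(q, y) = 5*(8 + (-5 + q)) = 5*(3 + q) = 15 + 5*q)
5519/V(95, 121) - 42812/15571 = 5519/(15 + 5*95) - 42812/15571 = 5519/(15 + 475) - 42812*1/15571 = 5519/490 - 42812/15571 = 64958469/7629790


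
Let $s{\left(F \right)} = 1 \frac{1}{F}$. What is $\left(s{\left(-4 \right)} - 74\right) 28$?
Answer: $-2079$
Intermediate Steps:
$s{\left(F \right)} = \frac{1}{F}$
$\left(s{\left(-4 \right)} - 74\right) 28 = \left(\frac{1}{-4} - 74\right) 28 = \left(- \frac{1}{4} - 74\right) 28 = \left(- \frac{297}{4}\right) 28 = -2079$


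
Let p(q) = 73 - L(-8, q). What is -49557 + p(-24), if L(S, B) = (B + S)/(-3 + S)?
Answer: -544356/11 ≈ -49487.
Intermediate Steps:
L(S, B) = (B + S)/(-3 + S)
p(q) = 795/11 + q/11 (p(q) = 73 - (q - 8)/(-3 - 8) = 73 - (-8 + q)/(-11) = 73 - (-1)*(-8 + q)/11 = 73 - (8/11 - q/11) = 73 + (-8/11 + q/11) = 795/11 + q/11)
-49557 + p(-24) = -49557 + (795/11 + (1/11)*(-24)) = -49557 + (795/11 - 24/11) = -49557 + 771/11 = -544356/11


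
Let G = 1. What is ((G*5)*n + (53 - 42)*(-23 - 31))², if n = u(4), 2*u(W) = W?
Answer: 341056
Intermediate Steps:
u(W) = W/2
n = 2 (n = (½)*4 = 2)
((G*5)*n + (53 - 42)*(-23 - 31))² = ((1*5)*2 + (53 - 42)*(-23 - 31))² = (5*2 + 11*(-54))² = (10 - 594)² = (-584)² = 341056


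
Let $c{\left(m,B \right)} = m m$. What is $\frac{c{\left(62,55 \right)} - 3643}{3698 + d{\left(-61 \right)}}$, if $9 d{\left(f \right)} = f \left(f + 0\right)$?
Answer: $\frac{1809}{37003} \approx 0.048888$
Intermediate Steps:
$d{\left(f \right)} = \frac{f^{2}}{9}$ ($d{\left(f \right)} = \frac{f \left(f + 0\right)}{9} = \frac{f f}{9} = \frac{f^{2}}{9}$)
$c{\left(m,B \right)} = m^{2}$
$\frac{c{\left(62,55 \right)} - 3643}{3698 + d{\left(-61 \right)}} = \frac{62^{2} - 3643}{3698 + \frac{\left(-61\right)^{2}}{9}} = \frac{3844 - 3643}{3698 + \frac{1}{9} \cdot 3721} = \frac{201}{3698 + \frac{3721}{9}} = \frac{201}{\frac{37003}{9}} = 201 \cdot \frac{9}{37003} = \frac{1809}{37003}$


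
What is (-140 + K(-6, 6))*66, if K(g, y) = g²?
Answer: -6864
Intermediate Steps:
(-140 + K(-6, 6))*66 = (-140 + (-6)²)*66 = (-140 + 36)*66 = -104*66 = -6864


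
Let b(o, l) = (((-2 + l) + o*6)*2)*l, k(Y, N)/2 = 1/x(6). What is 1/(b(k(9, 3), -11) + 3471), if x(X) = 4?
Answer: 1/3691 ≈ 0.00027093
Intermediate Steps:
k(Y, N) = 1/2 (k(Y, N) = 2/4 = 2*(1/4) = 1/2)
b(o, l) = l*(-4 + 2*l + 12*o) (b(o, l) = (((-2 + l) + 6*o)*2)*l = ((-2 + l + 6*o)*2)*l = (-4 + 2*l + 12*o)*l = l*(-4 + 2*l + 12*o))
1/(b(k(9, 3), -11) + 3471) = 1/(2*(-11)*(-2 - 11 + 6*(1/2)) + 3471) = 1/(2*(-11)*(-2 - 11 + 3) + 3471) = 1/(2*(-11)*(-10) + 3471) = 1/(220 + 3471) = 1/3691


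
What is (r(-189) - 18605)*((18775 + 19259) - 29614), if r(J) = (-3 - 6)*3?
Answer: -156881440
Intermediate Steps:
r(J) = -27 (r(J) = -9*3 = -27)
(r(-189) - 18605)*((18775 + 19259) - 29614) = (-27 - 18605)*((18775 + 19259) - 29614) = -18632*(38034 - 29614) = -18632*8420 = -156881440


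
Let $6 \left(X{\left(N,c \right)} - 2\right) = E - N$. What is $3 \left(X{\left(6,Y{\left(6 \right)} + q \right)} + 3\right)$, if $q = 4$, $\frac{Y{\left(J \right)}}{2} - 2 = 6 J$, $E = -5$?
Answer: $\frac{19}{2} \approx 9.5$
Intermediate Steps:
$Y{\left(J \right)} = 4 + 12 J$ ($Y{\left(J \right)} = 4 + 2 \cdot 6 J = 4 + 12 J$)
$X{\left(N,c \right)} = \frac{7}{6} - \frac{N}{6}$ ($X{\left(N,c \right)} = 2 + \frac{-5 - N}{6} = 2 - \left(\frac{5}{6} + \frac{N}{6}\right) = \frac{7}{6} - \frac{N}{6}$)
$3 \left(X{\left(6,Y{\left(6 \right)} + q \right)} + 3\right) = 3 \left(\left(\frac{7}{6} - 1\right) + 3\right) = 3 \left(\frac{1}{6} + 3\right) = 3 \cdot \frac{19}{6} = \frac{19}{2}$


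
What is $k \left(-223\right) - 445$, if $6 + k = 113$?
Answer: $-24306$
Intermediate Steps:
$k = 107$ ($k = -6 + 113 = 107$)
$k \left(-223\right) - 445 = 107 \left(-223\right) - 445 = -23861 - 445 = -24306$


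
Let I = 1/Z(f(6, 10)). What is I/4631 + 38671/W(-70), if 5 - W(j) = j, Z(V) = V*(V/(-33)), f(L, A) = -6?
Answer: 21707313/42100 ≈ 515.61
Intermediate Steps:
Z(V) = -V²/33 (Z(V) = V*(V*(-1/33)) = V*(-V/33) = -V²/33)
W(j) = 5 - j
I = -11/12 (I = 1/(-1/33*(-6)²) = 1/(-1/33*36) = 1/(-12/11) = -11/12 ≈ -0.91667)
I/4631 + 38671/W(-70) = -11/12/4631 + 38671/(5 - 1*(-70)) = -11/12*1/4631 + 38671/(5 + 70) = -1/5052 + 38671/75 = 21707313/42100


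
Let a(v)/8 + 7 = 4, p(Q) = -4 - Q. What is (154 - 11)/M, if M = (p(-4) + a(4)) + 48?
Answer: 143/24 ≈ 5.9583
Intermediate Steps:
a(v) = -24 (a(v) = -56 + 8*4 = -56 + 32 = -24)
M = 24 (M = ((-4 - 1*(-4)) - 24) + 48 = ((-4 + 4) - 24) + 48 = (0 - 24) + 48 = -24 + 48 = 24)
(154 - 11)/M = (154 - 11)/24 = (1/24)*143 = 143/24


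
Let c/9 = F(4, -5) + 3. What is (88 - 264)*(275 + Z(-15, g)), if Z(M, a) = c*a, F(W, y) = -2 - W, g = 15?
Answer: 22880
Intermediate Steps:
c = -27 (c = 9*((-2 - 1*4) + 3) = 9*((-2 - 4) + 3) = 9*(-6 + 3) = 9*(-3) = -27)
Z(M, a) = -27*a
(88 - 264)*(275 + Z(-15, g)) = (88 - 264)*(275 - 27*15) = -176*(275 - 405) = -176*(-130) = 22880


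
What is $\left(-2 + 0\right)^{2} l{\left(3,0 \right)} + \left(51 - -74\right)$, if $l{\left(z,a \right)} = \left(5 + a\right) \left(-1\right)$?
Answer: $105$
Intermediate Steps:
$l{\left(z,a \right)} = -5 - a$
$\left(-2 + 0\right)^{2} l{\left(3,0 \right)} + \left(51 - -74\right) = \left(-2 + 0\right)^{2} \left(-5 - 0\right) + \left(51 - -74\right) = \left(-2\right)^{2} \left(-5 + 0\right) + \left(51 + 74\right) = 4 \left(-5\right) + 125 = -20 + 125 = 105$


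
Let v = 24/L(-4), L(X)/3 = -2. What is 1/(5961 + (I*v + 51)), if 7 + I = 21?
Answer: 1/5956 ≈ 0.00016790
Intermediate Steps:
I = 14 (I = -7 + 21 = 14)
L(X) = -6 (L(X) = 3*(-2) = -6)
v = -4 (v = 24/(-6) = 24*(-⅙) = -4)
1/(5961 + (I*v + 51)) = 1/(5961 + (14*(-4) + 51)) = 1/(5961 + (-56 + 51)) = 1/(5961 - 5) = 1/5956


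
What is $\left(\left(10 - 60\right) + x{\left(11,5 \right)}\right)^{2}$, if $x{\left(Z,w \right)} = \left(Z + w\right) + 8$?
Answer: $676$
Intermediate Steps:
$x{\left(Z,w \right)} = 8 + Z + w$
$\left(\left(10 - 60\right) + x{\left(11,5 \right)}\right)^{2} = \left(\left(10 - 60\right) + \left(8 + 11 + 5\right)\right)^{2} = \left(-50 + 24\right)^{2} = \left(-26\right)^{2} = 676$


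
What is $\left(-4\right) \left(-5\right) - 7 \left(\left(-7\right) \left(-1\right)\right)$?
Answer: $-29$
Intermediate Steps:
$\left(-4\right) \left(-5\right) - 7 \left(\left(-7\right) \left(-1\right)\right) = 20 - 49 = -29$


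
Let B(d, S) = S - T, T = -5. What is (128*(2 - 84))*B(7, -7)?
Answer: 20992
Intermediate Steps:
B(d, S) = 5 + S (B(d, S) = S - 1*(-5) = S + 5 = 5 + S)
(128*(2 - 84))*B(7, -7) = (128*(2 - 84))*(5 - 7) = (128*(-82))*(-2) = -10496*(-2) = 20992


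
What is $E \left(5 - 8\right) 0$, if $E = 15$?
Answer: $0$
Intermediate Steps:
$E \left(5 - 8\right) 0 = 15 \left(5 - 8\right) 0 = 15 \left(\left(-3\right) 0\right) = 15 \cdot 0 = 0$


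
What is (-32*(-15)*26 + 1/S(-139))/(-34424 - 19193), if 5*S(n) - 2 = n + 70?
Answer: -836155/3592339 ≈ -0.23276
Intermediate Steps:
S(n) = 72/5 + n/5 (S(n) = 2/5 + (n + 70)/5 = 2/5 + (70 + n)/5 = 2/5 + (14 + n/5) = 72/5 + n/5)
(-32*(-15)*26 + 1/S(-139))/(-34424 - 19193) = (-32*(-15)*26 + 1/(72/5 + (1/5)*(-139)))/(-34424 - 19193) = (480*26 + 1/(72/5 - 139/5))/(-53617) = (12480 + 1/(-67/5))*(-1/53617) = (12480 - 5/67)*(-1/53617) = (836155/67)*(-1/53617) = -836155/3592339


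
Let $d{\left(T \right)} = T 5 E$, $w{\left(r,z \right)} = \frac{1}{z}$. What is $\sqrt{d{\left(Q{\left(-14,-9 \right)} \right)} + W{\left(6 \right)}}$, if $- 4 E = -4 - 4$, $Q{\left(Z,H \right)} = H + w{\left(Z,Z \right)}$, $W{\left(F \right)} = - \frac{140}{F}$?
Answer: $\frac{i \sqrt{50295}}{21} \approx 10.679 i$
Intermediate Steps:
$Q{\left(Z,H \right)} = H + \frac{1}{Z}$
$E = 2$ ($E = - \frac{-4 - 4}{4} = \left(- \frac{1}{4}\right) \left(-8\right) = 2$)
$d{\left(T \right)} = 10 T$ ($d{\left(T \right)} = T 5 \cdot 2 = 5 T 2 = 10 T$)
$\sqrt{d{\left(Q{\left(-14,-9 \right)} \right)} + W{\left(6 \right)}} = \sqrt{10 \left(-9 + \frac{1}{-14}\right) - \frac{140}{6}} = \sqrt{10 \left(-9 - \frac{1}{14}\right) - \frac{70}{3}} = \sqrt{10 \left(- \frac{127}{14}\right) - \frac{70}{3}} = \sqrt{- \frac{635}{7} - \frac{70}{3}} = \sqrt{- \frac{2395}{21}} = \frac{i \sqrt{50295}}{21}$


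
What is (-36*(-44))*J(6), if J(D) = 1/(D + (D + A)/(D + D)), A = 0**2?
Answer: 3168/13 ≈ 243.69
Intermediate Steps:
A = 0
J(D) = 1/(1/2 + D) (J(D) = 1/(D + (D + 0)/(D + D)) = 1/(D + D/((2*D))) = 1/(D + D*(1/(2*D))) = 1/(D + 1/2) = 1/(1/2 + D))
(-36*(-44))*J(6) = (-36*(-44))*(2/(1 + 2*6)) = 1584*(2/(1 + 12)) = 1584*(2/13) = 3168/13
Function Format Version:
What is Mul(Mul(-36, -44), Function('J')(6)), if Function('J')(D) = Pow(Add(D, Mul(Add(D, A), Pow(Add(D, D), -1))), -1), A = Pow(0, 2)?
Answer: Rational(3168, 13) ≈ 243.69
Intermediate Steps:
A = 0
Function('J')(D) = Pow(Add(Rational(1, 2), D), -1) (Function('J')(D) = Pow(Add(D, Mul(Add(D, 0), Pow(Add(D, D), -1))), -1) = Pow(Add(D, Mul(D, Pow(Mul(2, D), -1))), -1) = Pow(Add(D, Mul(D, Mul(Rational(1, 2), Pow(D, -1)))), -1) = Pow(Add(D, Rational(1, 2)), -1) = Pow(Add(Rational(1, 2), D), -1))
Mul(Mul(-36, -44), Function('J')(6)) = Mul(Mul(-36, -44), Mul(2, Pow(Add(1, Mul(2, 6)), -1))) = Mul(1584, Mul(2, Pow(Add(1, 12), -1))) = Mul(1584, Mul(2, Pow(13, -1))) = Mul(1584, Mul(2, Rational(1, 13))) = Mul(1584, Rational(2, 13)) = Rational(3168, 13)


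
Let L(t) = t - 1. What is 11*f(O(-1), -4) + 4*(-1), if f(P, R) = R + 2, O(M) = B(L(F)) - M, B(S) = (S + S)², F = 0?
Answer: -26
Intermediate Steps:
L(t) = -1 + t
B(S) = 4*S² (B(S) = (2*S)² = 4*S²)
O(M) = 4 - M (O(M) = 4*(-1 + 0)² - M = 4*(-1)² - M = 4*1 - M = 4 - M)
f(P, R) = 2 + R
11*f(O(-1), -4) + 4*(-1) = 11*(2 - 4) + 4*(-1) = 11*(-2) - 4 = -22 - 4 = -26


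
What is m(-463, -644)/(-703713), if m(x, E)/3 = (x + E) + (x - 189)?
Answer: 1759/234571 ≈ 0.0074988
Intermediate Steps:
m(x, E) = -567 + 3*E + 6*x (m(x, E) = 3*((x + E) + (x - 189)) = 3*((E + x) + (-189 + x)) = 3*(-189 + E + 2*x) = -567 + 3*E + 6*x)
m(-463, -644)/(-703713) = (-567 + 3*(-644) + 6*(-463))/(-703713) = (-567 - 1932 - 2778)*(-1/703713) = -5277*(-1/703713) = 1759/234571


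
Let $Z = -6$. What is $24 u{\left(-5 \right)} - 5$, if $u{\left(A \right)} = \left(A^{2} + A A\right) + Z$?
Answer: $1051$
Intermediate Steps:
$u{\left(A \right)} = -6 + 2 A^{2}$ ($u{\left(A \right)} = \left(A^{2} + A A\right) - 6 = \left(A^{2} + A^{2}\right) - 6 = 2 A^{2} - 6 = -6 + 2 A^{2}$)
$24 u{\left(-5 \right)} - 5 = 24 \left(-6 + 2 \left(-5\right)^{2}\right) - 5 = 24 \left(-6 + 2 \cdot 25\right) - 5 = 24 \left(-6 + 50\right) - 5 = 24 \cdot 44 - 5 = 1056 - 5 = 1051$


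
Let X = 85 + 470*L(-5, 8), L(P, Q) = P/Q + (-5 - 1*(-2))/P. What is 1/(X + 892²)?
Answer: 4/3182949 ≈ 1.2567e-6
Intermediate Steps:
L(P, Q) = -3/P + P/Q (L(P, Q) = P/Q + (-5 + 2)/P = P/Q - 3/P = -3/P + P/Q)
X = 293/4 (X = 85 + 470*(-3/(-5) - 5/8) = 85 + 470*(-3*(-⅕) - 5*⅛) = 85 + 470*(⅗ - 5/8) = 85 + 470*(-1/40) = 85 - 47/4 = 293/4 ≈ 73.250)
1/(X + 892²) = 1/(293/4 + 892²) = 1/(293/4 + 795664) = 1/(3182949/4) = 4/3182949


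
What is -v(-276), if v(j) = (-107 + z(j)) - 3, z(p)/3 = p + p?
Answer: 1766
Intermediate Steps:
z(p) = 6*p (z(p) = 3*(p + p) = 3*(2*p) = 6*p)
v(j) = -110 + 6*j (v(j) = (-107 + 6*j) - 3 = -110 + 6*j)
-v(-276) = -(-110 + 6*(-276)) = -(-110 - 1656) = -1*(-1766) = 1766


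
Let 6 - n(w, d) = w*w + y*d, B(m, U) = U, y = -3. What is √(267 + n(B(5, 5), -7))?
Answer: √227 ≈ 15.067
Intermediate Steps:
n(w, d) = 6 - w² + 3*d (n(w, d) = 6 - (w*w - 3*d) = 6 - (w² - 3*d) = 6 + (-w² + 3*d) = 6 - w² + 3*d)
√(267 + n(B(5, 5), -7)) = √(267 + (6 - 1*5² + 3*(-7))) = √(267 + (6 - 1*25 - 21)) = √(267 + (6 - 25 - 21)) = √(267 - 40) = √227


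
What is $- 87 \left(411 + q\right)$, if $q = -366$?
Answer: $-3915$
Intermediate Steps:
$- 87 \left(411 + q\right) = - 87 \left(411 - 366\right) = \left(-87\right) 45 = -3915$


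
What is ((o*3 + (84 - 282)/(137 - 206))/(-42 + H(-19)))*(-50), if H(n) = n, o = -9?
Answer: -27750/1403 ≈ -19.779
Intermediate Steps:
((o*3 + (84 - 282)/(137 - 206))/(-42 + H(-19)))*(-50) = ((-9*3 + (84 - 282)/(137 - 206))/(-42 - 19))*(-50) = ((-27 - 198/(-69))/(-61))*(-50) = ((-27 - 198*(-1/69))*(-1/61))*(-50) = ((-27 + 66/23)*(-1/61))*(-50) = -555/23*(-1/61)*(-50) = (555/1403)*(-50) = -27750/1403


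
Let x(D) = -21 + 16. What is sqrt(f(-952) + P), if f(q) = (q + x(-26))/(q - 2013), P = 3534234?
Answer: 3*sqrt(3452249903795)/2965 ≈ 1880.0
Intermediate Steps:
x(D) = -5
f(q) = (-5 + q)/(-2013 + q) (f(q) = (q - 5)/(q - 2013) = (-5 + q)/(-2013 + q))
sqrt(f(-952) + P) = sqrt((-5 - 952)/(-2013 - 952) + 3534234) = sqrt(-957/(-2965) + 3534234) = sqrt(-1/2965*(-957) + 3534234) = sqrt(957/2965 + 3534234) = sqrt(10479004767/2965) = 3*sqrt(3452249903795)/2965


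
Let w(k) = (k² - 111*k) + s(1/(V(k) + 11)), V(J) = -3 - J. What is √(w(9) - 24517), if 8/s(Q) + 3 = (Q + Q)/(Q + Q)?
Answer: I*√25439 ≈ 159.5*I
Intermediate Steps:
s(Q) = -4 (s(Q) = 8/(-3 + (Q + Q)/(Q + Q)) = 8/(-3 + (2*Q)/((2*Q))) = 8/(-3 + (2*Q)*(1/(2*Q))) = 8/(-3 + 1) = 8/(-2) = 8*(-½) = -4)
w(k) = -4 + k² - 111*k (w(k) = (k² - 111*k) - 4 = -4 + k² - 111*k)
√(w(9) - 24517) = √((-4 + 9² - 111*9) - 24517) = √((-4 + 81 - 999) - 24517) = √(-922 - 24517) = √(-25439) = I*√25439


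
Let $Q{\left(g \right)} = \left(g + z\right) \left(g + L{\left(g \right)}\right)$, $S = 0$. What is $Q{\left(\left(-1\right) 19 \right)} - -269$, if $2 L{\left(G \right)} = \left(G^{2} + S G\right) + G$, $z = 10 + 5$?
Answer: $-339$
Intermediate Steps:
$z = 15$
$L{\left(G \right)} = \frac{G}{2} + \frac{G^{2}}{2}$ ($L{\left(G \right)} = \frac{\left(G^{2} + 0 G\right) + G}{2} = \frac{\left(G^{2} + 0\right) + G}{2} = \frac{G^{2} + G}{2} = \frac{G + G^{2}}{2} = \frac{G}{2} + \frac{G^{2}}{2}$)
$Q{\left(g \right)} = \left(15 + g\right) \left(g + \frac{g \left(1 + g\right)}{2}\right)$ ($Q{\left(g \right)} = \left(g + 15\right) \left(g + \frac{g \left(1 + g\right)}{2}\right) = \left(15 + g\right) \left(g + \frac{g \left(1 + g\right)}{2}\right)$)
$Q{\left(\left(-1\right) 19 \right)} - -269 = \frac{\left(-1\right) 19 \left(45 + \left(\left(-1\right) 19\right)^{2} + 18 \left(\left(-1\right) 19\right)\right)}{2} - -269 = \frac{1}{2} \left(-19\right) \left(45 + \left(-19\right)^{2} + 18 \left(-19\right)\right) + 269 = \frac{1}{2} \left(-19\right) \left(45 + 361 - 342\right) + 269 = \frac{1}{2} \left(-19\right) 64 + 269 = -608 + 269 = -339$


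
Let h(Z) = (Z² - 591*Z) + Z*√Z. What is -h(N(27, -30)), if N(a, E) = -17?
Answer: -10336 + 17*I*√17 ≈ -10336.0 + 70.093*I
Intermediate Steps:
h(Z) = Z² + Z^(3/2) - 591*Z (h(Z) = (Z² - 591*Z) + Z^(3/2) = Z² + Z^(3/2) - 591*Z)
-h(N(27, -30)) = -((-17)² + (-17)^(3/2) - 591*(-17)) = -(289 - 17*I*√17 + 10047) = -(10336 - 17*I*√17) = -10336 + 17*I*√17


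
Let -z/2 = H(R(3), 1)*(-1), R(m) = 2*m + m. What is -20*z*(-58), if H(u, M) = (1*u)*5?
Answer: 104400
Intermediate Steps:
R(m) = 3*m
H(u, M) = 5*u (H(u, M) = u*5 = 5*u)
z = 90 (z = -2*5*(3*3)*(-1) = -2*5*9*(-1) = -90*(-1) = -2*(-45) = 90)
-20*z*(-58) = -20*90*(-58) = -1800*(-58) = 104400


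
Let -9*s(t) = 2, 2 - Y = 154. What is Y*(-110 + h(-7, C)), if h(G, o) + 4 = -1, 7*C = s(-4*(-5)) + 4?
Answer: 17480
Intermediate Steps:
Y = -152 (Y = 2 - 1*154 = 2 - 154 = -152)
s(t) = -2/9 (s(t) = -⅑*2 = -2/9)
C = 34/63 (C = (-2/9 + 4)/7 = (⅐)*(34/9) = 34/63 ≈ 0.53968)
h(G, o) = -5 (h(G, o) = -4 - 1 = -5)
Y*(-110 + h(-7, C)) = -152*(-110 - 5) = -152*(-115) = 17480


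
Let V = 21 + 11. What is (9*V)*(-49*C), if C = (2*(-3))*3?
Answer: 254016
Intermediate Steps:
V = 32
C = -18 (C = -6*3 = -18)
(9*V)*(-49*C) = (9*32)*(-49*(-18)) = 288*882 = 254016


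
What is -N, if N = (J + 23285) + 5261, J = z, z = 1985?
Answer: -30531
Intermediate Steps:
J = 1985
N = 30531 (N = (1985 + 23285) + 5261 = 25270 + 5261 = 30531)
-N = -1*30531 = -30531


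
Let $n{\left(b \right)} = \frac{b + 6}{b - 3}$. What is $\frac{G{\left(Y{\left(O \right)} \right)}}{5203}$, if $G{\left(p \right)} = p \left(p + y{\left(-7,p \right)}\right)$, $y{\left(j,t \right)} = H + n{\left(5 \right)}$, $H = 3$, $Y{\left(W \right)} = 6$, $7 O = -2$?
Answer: $\frac{87}{5203} \approx 0.016721$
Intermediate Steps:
$O = - \frac{2}{7}$ ($O = \frac{1}{7} \left(-2\right) = - \frac{2}{7} \approx -0.28571$)
$n{\left(b \right)} = \frac{6 + b}{-3 + b}$
$y{\left(j,t \right)} = \frac{17}{2}$ ($y{\left(j,t \right)} = 3 + \frac{6 + 5}{-3 + 5} = 3 + \frac{1}{2} \cdot 11 = 3 + \frac{11}{2} = \frac{17}{2}$)
$G{\left(p \right)} = p \left(\frac{17}{2} + p\right)$ ($G{\left(p \right)} = p \left(p + \frac{17}{2}\right) = p \left(\frac{17}{2} + p\right)$)
$\frac{G{\left(Y{\left(O \right)} \right)}}{5203} = \frac{\frac{1}{2} \cdot 6 \left(17 + 2 \cdot 6\right)}{5203} = \frac{1}{2} \cdot 6 \left(17 + 12\right) \frac{1}{5203} = \frac{1}{2} \cdot 6 \cdot 29 \cdot \frac{1}{5203} = 87 \cdot \frac{1}{5203} = \frac{87}{5203}$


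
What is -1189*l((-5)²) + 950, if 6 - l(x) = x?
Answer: 23541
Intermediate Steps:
l(x) = 6 - x
-1189*l((-5)²) + 950 = -1189*(6 - 1*(-5)²) + 950 = -1189*(6 - 1*25) + 950 = -1189*(6 - 25) + 950 = -1189*(-19) + 950 = 22591 + 950 = 23541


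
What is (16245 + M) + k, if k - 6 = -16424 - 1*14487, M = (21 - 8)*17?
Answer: -14439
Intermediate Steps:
M = 221 (M = 13*17 = 221)
k = -30905 (k = 6 + (-16424 - 1*14487) = 6 + (-16424 - 14487) = 6 - 30911 = -30905)
(16245 + M) + k = (16245 + 221) - 30905 = 16466 - 30905 = -14439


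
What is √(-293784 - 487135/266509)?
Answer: I*√72203251991371/15677 ≈ 542.02*I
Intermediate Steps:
√(-293784 - 487135/266509) = √(-293784 - 487135*1/266509) = √(-293784 - 28655/15677) = √(-4605680423/15677) = I*√72203251991371/15677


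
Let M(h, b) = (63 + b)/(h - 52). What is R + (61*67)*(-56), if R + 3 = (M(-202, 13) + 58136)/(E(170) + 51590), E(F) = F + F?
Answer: -251574736336/1099185 ≈ -2.2887e+5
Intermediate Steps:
E(F) = 2*F
M(h, b) = (63 + b)/(-52 + h)
R = -2067016/1099185 (R = -3 + ((63 + 13)/(-52 - 202) + 58136)/(2*170 + 51590) = -3 + (76/(-254) + 58136)/(340 + 51590) = -3 + (-1/254*76 + 58136)/51930 = -3 + (-38/127 + 58136)*(1/51930) = -3 + (7383234/127)*(1/51930) = -3 + 1230539/1099185 = -2067016/1099185 ≈ -1.8805)
R + (61*67)*(-56) = -2067016/1099185 + (61*67)*(-56) = -2067016/1099185 + 4087*(-56) = -2067016/1099185 - 228872 = -251574736336/1099185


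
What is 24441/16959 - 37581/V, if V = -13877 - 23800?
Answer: 173133304/70996027 ≈ 2.4386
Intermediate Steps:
V = -37677
24441/16959 - 37581/V = 24441/16959 - 37581/(-37677) = 24441*(1/16959) - 37581*(-1/37677) = 8147/5653 + 12527/12559 = 173133304/70996027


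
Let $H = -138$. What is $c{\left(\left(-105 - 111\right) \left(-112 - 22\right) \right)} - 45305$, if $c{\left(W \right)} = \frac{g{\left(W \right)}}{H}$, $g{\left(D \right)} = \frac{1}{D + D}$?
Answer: $- \frac{361920985921}{7988544} \approx -45305.0$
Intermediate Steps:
$g{\left(D \right)} = \frac{1}{2 D}$
$c{\left(W \right)} = - \frac{1}{276 W}$ ($c{\left(W \right)} = \frac{\frac{1}{2} \frac{1}{W}}{-138} = \frac{1}{2 W} \left(- \frac{1}{138}\right) = - \frac{1}{276 W}$)
$c{\left(\left(-105 - 111\right) \left(-112 - 22\right) \right)} - 45305 = - \frac{1}{276 \left(-105 - 111\right) \left(-112 - 22\right)} - 45305 = - \frac{1}{276 \left(\left(-216\right) \left(-134\right)\right)} - 45305 = - \frac{1}{276 \cdot 28944} - 45305 = \left(- \frac{1}{276}\right) \frac{1}{28944} - 45305 = - \frac{1}{7988544} - 45305 = - \frac{361920985921}{7988544}$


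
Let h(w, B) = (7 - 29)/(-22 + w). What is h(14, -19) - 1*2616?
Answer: -10453/4 ≈ -2613.3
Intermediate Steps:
h(w, B) = -22/(-22 + w)
h(14, -19) - 1*2616 = -22/(-22 + 14) - 1*2616 = -22/(-8) - 2616 = -22*(-⅛) - 2616 = 11/4 - 2616 = -10453/4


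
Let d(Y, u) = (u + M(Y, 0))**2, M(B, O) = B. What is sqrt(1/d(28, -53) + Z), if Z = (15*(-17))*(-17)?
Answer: 8*sqrt(42334)/25 ≈ 65.841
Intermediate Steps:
Z = 4335 (Z = -255*(-17) = 4335)
d(Y, u) = (Y + u)**2 (d(Y, u) = (u + Y)**2 = (Y + u)**2)
sqrt(1/d(28, -53) + Z) = sqrt(1/((28 - 53)**2) + 4335) = sqrt(1/((-25)**2) + 4335) = sqrt(1/625 + 4335) = sqrt(2709376/625) = 8*sqrt(42334)/25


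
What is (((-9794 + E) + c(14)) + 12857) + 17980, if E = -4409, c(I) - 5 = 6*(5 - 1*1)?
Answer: 16663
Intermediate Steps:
c(I) = 29 (c(I) = 5 + 6*(5 - 1*1) = 5 + 6*(5 - 1) = 5 + 6*4 = 5 + 24 = 29)
(((-9794 + E) + c(14)) + 12857) + 17980 = (((-9794 - 4409) + 29) + 12857) + 17980 = ((-14203 + 29) + 12857) + 17980 = (-14174 + 12857) + 17980 = -1317 + 17980 = 16663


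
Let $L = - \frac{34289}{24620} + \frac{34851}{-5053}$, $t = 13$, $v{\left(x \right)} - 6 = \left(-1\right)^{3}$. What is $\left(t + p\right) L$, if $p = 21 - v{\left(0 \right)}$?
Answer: $- \frac{29907524173}{124404860} \approx -240.4$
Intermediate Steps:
$v{\left(x \right)} = 5$ ($v{\left(x \right)} = 6 + \left(-1\right)^{3} = 6 - 1 = 5$)
$p = 16$ ($p = 21 - 5 = 16$)
$L = - \frac{1031293937}{124404860}$ ($L = \left(-34289\right) \frac{1}{24620} + 34851 \left(- \frac{1}{5053}\right) = - \frac{34289}{24620} - \frac{34851}{5053} = - \frac{1031293937}{124404860} \approx -8.2898$)
$\left(t + p\right) L = \left(13 + 16\right) \left(- \frac{1031293937}{124404860}\right) = 29 \left(- \frac{1031293937}{124404860}\right) = - \frac{29907524173}{124404860}$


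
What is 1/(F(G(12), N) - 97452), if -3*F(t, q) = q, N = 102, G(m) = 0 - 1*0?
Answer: -1/97486 ≈ -1.0258e-5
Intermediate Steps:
G(m) = 0 (G(m) = 0 + 0 = 0)
F(t, q) = -q/3
1/(F(G(12), N) - 97452) = 1/(-1/3*102 - 97452) = 1/(-34 - 97452) = 1/(-97486) = -1/97486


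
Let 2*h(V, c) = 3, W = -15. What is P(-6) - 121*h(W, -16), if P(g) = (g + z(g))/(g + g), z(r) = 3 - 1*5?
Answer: -1085/6 ≈ -180.83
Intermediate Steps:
z(r) = -2 (z(r) = 3 - 5 = -2)
h(V, c) = 3/2 (h(V, c) = (½)*3 = 3/2)
P(g) = (-2 + g)/(2*g) (P(g) = (g - 2)/(g + g) = (-2 + g)/((2*g)) = (-2 + g)*(1/(2*g)) = (-2 + g)/(2*g))
P(-6) - 121*h(W, -16) = (½)*(-2 - 6)/(-6) - 121*3/2 = (½)*(-⅙)*(-8) - 363/2 = ⅔ - 363/2 = -1085/6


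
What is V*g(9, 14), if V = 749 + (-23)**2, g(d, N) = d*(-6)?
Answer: -69012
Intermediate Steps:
g(d, N) = -6*d
V = 1278 (V = 749 + 529 = 1278)
V*g(9, 14) = 1278*(-6*9) = 1278*(-54) = -69012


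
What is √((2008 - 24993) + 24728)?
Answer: √1743 ≈ 41.749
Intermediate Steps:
√((2008 - 24993) + 24728) = √(-22985 + 24728) = √1743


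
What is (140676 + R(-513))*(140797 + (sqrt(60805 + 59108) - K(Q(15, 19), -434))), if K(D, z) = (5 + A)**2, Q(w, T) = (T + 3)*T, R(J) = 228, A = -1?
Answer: 19836606024 + 140904*sqrt(119913) ≈ 1.9885e+10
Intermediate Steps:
Q(w, T) = T*(3 + T) (Q(w, T) = (3 + T)*T = T*(3 + T))
K(D, z) = 16 (K(D, z) = (5 - 1)**2 = 4**2 = 16)
(140676 + R(-513))*(140797 + (sqrt(60805 + 59108) - K(Q(15, 19), -434))) = (140676 + 228)*(140797 + (sqrt(60805 + 59108) - 1*16)) = 140904*(140797 + (sqrt(119913) - 16)) = 140904*(140797 + (-16 + sqrt(119913))) = 140904*(140781 + sqrt(119913)) = 19836606024 + 140904*sqrt(119913)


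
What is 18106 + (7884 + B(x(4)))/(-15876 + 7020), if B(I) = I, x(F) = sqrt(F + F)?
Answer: 1484619/82 - sqrt(2)/4428 ≈ 18105.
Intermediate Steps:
x(F) = sqrt(2)*sqrt(F) (x(F) = sqrt(2*F) = sqrt(2)*sqrt(F))
18106 + (7884 + B(x(4)))/(-15876 + 7020) = 18106 + (7884 + sqrt(2)*sqrt(4))/(-15876 + 7020) = 18106 + (7884 + sqrt(2)*2)/(-8856) = 18106 + (7884 + 2*sqrt(2))*(-1/8856) = 18106 + (-73/82 - sqrt(2)/4428) = 1484619/82 - sqrt(2)/4428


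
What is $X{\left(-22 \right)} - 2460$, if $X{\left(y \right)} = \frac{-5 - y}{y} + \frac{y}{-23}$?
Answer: $- \frac{1244667}{506} \approx -2459.8$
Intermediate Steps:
$X{\left(y \right)} = - \frac{y}{23} + \frac{-5 - y}{y}$ ($X{\left(y \right)} = \frac{-5 - y}{y} + y \left(- \frac{1}{23}\right) = \frac{-5 - y}{y} - \frac{y}{23} = - \frac{y}{23} + \frac{-5 - y}{y}$)
$X{\left(-22 \right)} - 2460 = \left(-1 - \frac{5}{-22} - - \frac{22}{23}\right) - 2460 = \left(-1 - - \frac{5}{22} + \frac{22}{23}\right) - 2460 = \left(-1 + \frac{5}{22} + \frac{22}{23}\right) - 2460 = \frac{93}{506} - 2460 = - \frac{1244667}{506}$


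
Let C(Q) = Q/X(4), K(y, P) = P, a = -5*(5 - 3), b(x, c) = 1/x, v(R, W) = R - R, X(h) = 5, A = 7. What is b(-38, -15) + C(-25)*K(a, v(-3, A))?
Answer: -1/38 ≈ -0.026316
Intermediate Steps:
v(R, W) = 0
a = -10 (a = -5*2 = -10)
C(Q) = Q/5
b(-38, -15) + C(-25)*K(a, v(-3, A)) = 1/(-38) + ((1/5)*(-25))*0 = -1/38 - 5*0 = -1/38 + 0 = -1/38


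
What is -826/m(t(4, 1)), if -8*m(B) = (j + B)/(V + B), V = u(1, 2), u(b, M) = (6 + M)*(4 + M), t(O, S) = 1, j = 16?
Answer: 323792/17 ≈ 19047.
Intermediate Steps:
u(b, M) = (4 + M)*(6 + M)
V = 48 (V = 24 + 2² + 10*2 = 24 + 4 + 20 = 48)
m(B) = -(16 + B)/(8*(48 + B))
-826/m(t(4, 1)) = -826*8*(48 + 1)/(-16 - 1*1) = -826*392/(-16 - 1) = -826/((⅛)*(1/49)*(-17)) = -826/(-17/392) = -826*(-392/17) = 323792/17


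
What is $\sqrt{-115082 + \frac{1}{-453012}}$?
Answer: $\frac{i \sqrt{5904278331632205}}{226506} \approx 339.24 i$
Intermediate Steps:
$\sqrt{-115082 + \frac{1}{-453012}} = \sqrt{-115082 - \frac{1}{453012}} = \sqrt{- \frac{52133526985}{453012}} = \frac{i \sqrt{5904278331632205}}{226506}$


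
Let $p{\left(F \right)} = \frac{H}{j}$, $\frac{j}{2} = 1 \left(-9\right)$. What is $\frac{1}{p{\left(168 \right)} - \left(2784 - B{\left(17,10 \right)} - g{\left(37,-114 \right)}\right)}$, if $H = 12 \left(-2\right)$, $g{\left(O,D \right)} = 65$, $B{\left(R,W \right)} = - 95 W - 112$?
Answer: $- \frac{3}{11339} \approx -0.00026457$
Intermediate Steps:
$B{\left(R,W \right)} = -112 - 95 W$
$H = -24$
$j = -18$ ($j = 2 \cdot 1 \left(-9\right) = 2 \left(-9\right) = -18$)
$p{\left(F \right)} = \frac{4}{3}$ ($p{\left(F \right)} = - \frac{24}{-18} = \left(-24\right) \left(- \frac{1}{18}\right) = \frac{4}{3}$)
$\frac{1}{p{\left(168 \right)} - \left(2784 - B{\left(17,10 \right)} - g{\left(37,-114 \right)}\right)} = \frac{1}{\frac{4}{3} - \left(2719 - \left(-112 - 950\right)\right)} = \frac{1}{\frac{4}{3} - \left(2719 + 1062\right)} = \frac{1}{\frac{4}{3} + \left(65 - \left(2784 + 1062\right)\right)} = \frac{1}{\frac{4}{3} + \left(65 - 3846\right)} = \frac{1}{\frac{4}{3} - 3781} = \frac{1}{- \frac{11339}{3}} = - \frac{3}{11339}$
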